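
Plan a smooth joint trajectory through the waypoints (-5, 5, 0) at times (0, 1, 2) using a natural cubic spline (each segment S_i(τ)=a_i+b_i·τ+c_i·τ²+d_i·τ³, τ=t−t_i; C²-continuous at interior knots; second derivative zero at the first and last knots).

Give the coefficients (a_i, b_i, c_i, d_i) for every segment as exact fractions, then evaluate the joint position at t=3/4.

  seg 0: a=-5 b=55/4 c=0 d=-15/4
  seg 1: a=5 b=5/2 c=-45/4 d=15/4
S(3/4) = 955/256

Δ: Δ0=10, Δ1=-5
row 1: diag=4, rhs=-90; c'=1/4, d'=-45/2
back: M1=-45/2
M: M0=0, M1=-45/2, M2=0
seg 0: a=-5, c=M0/2=0, d=(M1−M0)/(6·1)=-15/4, b=Δ0−h0·(2M0+M1)/6=55/4
seg 1: a=5, c=M1/2=-45/4, d=(M2−M1)/(6·1)=15/4, b=Δ1−h1·(2M1+M2)/6=5/2
t_q=3/4 → seg 0, τ=3/4; S=-5+55/4·τ+0·τ²+-15/4·τ³=955/256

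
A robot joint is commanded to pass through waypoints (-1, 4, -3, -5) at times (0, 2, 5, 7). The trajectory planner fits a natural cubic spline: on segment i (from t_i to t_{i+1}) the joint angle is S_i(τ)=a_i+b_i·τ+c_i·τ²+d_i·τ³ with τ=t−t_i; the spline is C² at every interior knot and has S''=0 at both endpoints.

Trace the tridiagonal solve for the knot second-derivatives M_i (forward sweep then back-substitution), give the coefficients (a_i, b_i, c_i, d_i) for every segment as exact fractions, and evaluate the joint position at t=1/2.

Δ: Δ0=5/2, Δ1=-7/3, Δ2=-1
row 1: diag=10, rhs=-29; c'=3/10, d'=-29/10
row 2: denom=10−3·3/10=91/10; d'=(8−3·-29/10)/(91/10)=167/91
back: M2=167/91
back: M1=-29/10−3/10·167/91=-314/91
M: M0=0, M1=-314/91, M2=167/91, M3=0
seg 0: a=-1, c=M0/2=0, d=(M1−M0)/(6·2)=-157/546, b=Δ0−h0·(2M0+M1)/6=1993/546
seg 1: a=4, c=M1/2=-157/91, d=(M2−M1)/(6·3)=37/126, b=Δ1−h1·(2M1+M2)/6=109/546
seg 2: a=-3, c=M2/2=167/182, d=(M3−M2)/(6·2)=-167/1092, b=Δ2−h2·(2M2+M3)/6=-607/273
t_q=1/2 → seg 0, τ=1/2; S=-1+1993/546·τ+0·τ²+-157/546·τ³=1149/1456

  seg 0: a=-1 b=1993/546 c=0 d=-157/546
  seg 1: a=4 b=109/546 c=-157/91 d=37/126
  seg 2: a=-3 b=-607/273 c=167/182 d=-167/1092
S(1/2) = 1149/1456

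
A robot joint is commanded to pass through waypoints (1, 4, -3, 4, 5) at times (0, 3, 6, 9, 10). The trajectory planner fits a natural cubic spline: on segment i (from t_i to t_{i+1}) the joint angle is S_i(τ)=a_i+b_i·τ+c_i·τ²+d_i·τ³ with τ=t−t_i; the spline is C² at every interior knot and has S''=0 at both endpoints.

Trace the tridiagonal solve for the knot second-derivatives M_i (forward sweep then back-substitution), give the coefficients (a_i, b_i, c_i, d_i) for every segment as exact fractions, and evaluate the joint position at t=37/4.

  seg 0: a=1 b=41/18 c=0 d=-23/162
  seg 1: a=4 b=-14/9 c=-23/18 d=55/162
  seg 2: a=-3 b=-1/18 c=16/9 d=-53/162
  seg 3: a=4 b=16/9 c=-7/6 d=7/18
S(37/4) = 1681/384

Δ: Δ0=1, Δ1=-7/3, Δ2=7/3, Δ3=1
row 1: diag=12, rhs=-20; c'=1/4, d'=-5/3
row 2: denom=12−3·1/4=45/4; d'=(28−3·-5/3)/(45/4)=44/15
row 3: denom=8−3·4/15=36/5; d'=(-8−3·44/15)/(36/5)=-7/3
back: M3=-7/3
back: M2=44/15−4/15·-7/3=32/9
back: M1=-5/3−1/4·32/9=-23/9
M: M0=0, M1=-23/9, M2=32/9, M3=-7/3, M4=0
seg 0: a=1, c=M0/2=0, d=(M1−M0)/(6·3)=-23/162, b=Δ0−h0·(2M0+M1)/6=41/18
seg 1: a=4, c=M1/2=-23/18, d=(M2−M1)/(6·3)=55/162, b=Δ1−h1·(2M1+M2)/6=-14/9
seg 2: a=-3, c=M2/2=16/9, d=(M3−M2)/(6·3)=-53/162, b=Δ2−h2·(2M2+M3)/6=-1/18
seg 3: a=4, c=M3/2=-7/6, d=(M4−M3)/(6·1)=7/18, b=Δ3−h3·(2M3+M4)/6=16/9
t_q=37/4 → seg 3, τ=1/4; S=4+16/9·τ+-7/6·τ²+7/18·τ³=1681/384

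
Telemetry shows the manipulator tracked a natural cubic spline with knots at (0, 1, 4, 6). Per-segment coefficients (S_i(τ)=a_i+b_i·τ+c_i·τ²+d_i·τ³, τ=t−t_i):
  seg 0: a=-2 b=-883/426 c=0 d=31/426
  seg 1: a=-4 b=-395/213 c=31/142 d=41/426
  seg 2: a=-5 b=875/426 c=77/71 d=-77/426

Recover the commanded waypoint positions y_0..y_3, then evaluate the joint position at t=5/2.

y_0 = S_0(0) = a_0 = -2
y_1 = S_1(0) = a_1 = -4
y_2 = S_2(0) = a_2 = -5
y_3 = S_2(2) = 2
t_q=5/2 is in segment 1 (τ=3/2); S_1(τ)=-6777/1136

y_0=-2 y_1=-4 y_2=-5 y_3=2
S(5/2) = -6777/1136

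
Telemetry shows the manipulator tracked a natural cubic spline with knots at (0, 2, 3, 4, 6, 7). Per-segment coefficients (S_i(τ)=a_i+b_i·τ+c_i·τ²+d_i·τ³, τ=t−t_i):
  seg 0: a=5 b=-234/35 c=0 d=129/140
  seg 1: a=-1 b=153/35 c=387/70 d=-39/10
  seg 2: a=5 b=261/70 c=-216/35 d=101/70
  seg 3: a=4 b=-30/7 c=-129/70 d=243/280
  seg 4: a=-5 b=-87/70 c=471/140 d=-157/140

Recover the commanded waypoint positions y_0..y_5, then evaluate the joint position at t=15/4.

y_0=5 y_1=-1 y_2=5 y_3=4 y_4=-5 y_5=-4
S(15/4) = 22103/4480

y_0 = S_0(0) = a_0 = 5
y_1 = S_1(0) = a_1 = -1
y_2 = S_2(0) = a_2 = 5
y_3 = S_3(0) = a_3 = 4
y_4 = S_4(0) = a_4 = -5
y_5 = S_4(1) = -4
t_q=15/4 is in segment 2 (τ=3/4); S_2(τ)=22103/4480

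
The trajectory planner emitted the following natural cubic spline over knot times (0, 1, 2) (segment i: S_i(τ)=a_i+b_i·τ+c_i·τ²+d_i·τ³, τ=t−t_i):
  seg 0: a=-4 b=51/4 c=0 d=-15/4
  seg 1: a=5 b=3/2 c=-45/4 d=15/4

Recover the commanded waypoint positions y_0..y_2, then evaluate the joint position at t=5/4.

y_0 = S_0(0) = a_0 = -4
y_1 = S_1(0) = a_1 = 5
y_2 = S_1(1) = -1
t_q=5/4 is in segment 1 (τ=1/4); S_1(τ)=1211/256

y_0=-4 y_1=5 y_2=-1
S(5/4) = 1211/256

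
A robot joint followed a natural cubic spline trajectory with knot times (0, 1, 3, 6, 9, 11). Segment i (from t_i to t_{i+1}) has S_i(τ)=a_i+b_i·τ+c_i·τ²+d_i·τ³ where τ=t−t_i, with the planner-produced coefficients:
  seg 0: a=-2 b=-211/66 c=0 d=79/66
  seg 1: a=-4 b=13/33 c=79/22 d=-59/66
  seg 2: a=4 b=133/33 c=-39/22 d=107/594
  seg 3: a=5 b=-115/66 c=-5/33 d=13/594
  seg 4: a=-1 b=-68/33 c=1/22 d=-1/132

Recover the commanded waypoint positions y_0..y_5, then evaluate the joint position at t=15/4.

y_0 = S_0(0) = a_0 = -2
y_1 = S_1(0) = a_1 = -4
y_2 = S_2(0) = a_2 = 4
y_3 = S_3(0) = a_3 = 5
y_4 = S_4(0) = a_4 = -1
y_5 = S_4(2) = -5
t_q=15/4 is in segment 2 (τ=3/4); S_2(τ)=781/128

y_0=-2 y_1=-4 y_2=4 y_3=5 y_4=-1 y_5=-5
S(15/4) = 781/128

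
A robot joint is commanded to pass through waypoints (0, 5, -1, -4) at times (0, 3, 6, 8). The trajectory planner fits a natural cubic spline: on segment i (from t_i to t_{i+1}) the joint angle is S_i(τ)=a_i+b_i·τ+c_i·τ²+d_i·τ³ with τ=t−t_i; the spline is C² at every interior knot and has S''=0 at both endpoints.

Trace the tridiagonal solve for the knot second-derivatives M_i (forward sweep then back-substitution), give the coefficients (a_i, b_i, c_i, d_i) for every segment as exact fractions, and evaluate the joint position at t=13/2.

  seg 0: a=0 b=599/222 c=0 d=-229/1998
  seg 1: a=5 b=-44/111 c=-229/222 d=331/1998
  seg 2: a=-1 b=-469/222 c=17/37 d=-17/222
S(13/2) = -1155/592

Δ: Δ0=5/3, Δ1=-2, Δ2=-3/2
row 1: diag=12, rhs=-22; c'=1/4, d'=-11/6
row 2: denom=10−3·1/4=37/4; d'=(3−3·-11/6)/(37/4)=34/37
back: M2=34/37
back: M1=-11/6−1/4·34/37=-229/111
M: M0=0, M1=-229/111, M2=34/37, M3=0
seg 0: a=0, c=M0/2=0, d=(M1−M0)/(6·3)=-229/1998, b=Δ0−h0·(2M0+M1)/6=599/222
seg 1: a=5, c=M1/2=-229/222, d=(M2−M1)/(6·3)=331/1998, b=Δ1−h1·(2M1+M2)/6=-44/111
seg 2: a=-1, c=M2/2=17/37, d=(M3−M2)/(6·2)=-17/222, b=Δ2−h2·(2M2+M3)/6=-469/222
t_q=13/2 → seg 2, τ=1/2; S=-1+-469/222·τ+17/37·τ²+-17/222·τ³=-1155/592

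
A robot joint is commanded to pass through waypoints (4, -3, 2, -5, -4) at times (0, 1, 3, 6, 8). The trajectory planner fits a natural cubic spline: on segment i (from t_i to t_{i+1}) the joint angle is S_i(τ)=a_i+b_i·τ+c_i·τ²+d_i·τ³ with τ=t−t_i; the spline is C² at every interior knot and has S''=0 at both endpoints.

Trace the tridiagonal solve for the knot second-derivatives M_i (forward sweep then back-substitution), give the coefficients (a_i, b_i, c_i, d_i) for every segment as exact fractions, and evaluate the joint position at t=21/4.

Δ: Δ0=-7, Δ1=5/2, Δ2=-7/3, Δ3=1/2
row 1: diag=6, rhs=57; c'=1/3, d'=19/2
row 2: denom=10−2·1/3=28/3; d'=(-29−2·19/2)/(28/3)=-36/7
row 3: denom=10−3·9/28=253/28; d'=(17−3·-36/7)/(253/28)=908/253
back: M3=908/253
back: M2=-36/7−9/28·908/253=-1593/253
back: M1=19/2−1/3·-1593/253=5869/506
M: M0=0, M1=5869/506, M2=-1593/253, M3=908/253, M4=0
seg 0: a=4, c=M0/2=0, d=(M1−M0)/(6·1)=5869/3036, b=Δ0−h0·(2M0+M1)/6=-27121/3036
seg 1: a=-3, c=M1/2=5869/1012, d=(M2−M1)/(6·2)=-9055/6072, b=Δ1−h1·(2M1+M2)/6=-4757/1518
seg 2: a=2, c=M2/2=-1593/506, d=(M3−M2)/(6·3)=2501/4554, b=Δ2−h2·(2M2+M3)/6=1646/759
seg 3: a=-5, c=M3/2=454/253, d=(M4−M3)/(6·2)=-227/759, b=Δ3−h3·(2M3+M4)/6=-2873/1518
t_q=21/4 → seg 2, τ=9/4; S=2+1646/759·τ+-1593/506·τ²+2501/4554·τ³=-90767/32384

  seg 0: a=4 b=-27121/3036 c=0 d=5869/3036
  seg 1: a=-3 b=-4757/1518 c=5869/1012 d=-9055/6072
  seg 2: a=2 b=1646/759 c=-1593/506 d=2501/4554
  seg 3: a=-5 b=-2873/1518 c=454/253 d=-227/759
S(21/4) = -90767/32384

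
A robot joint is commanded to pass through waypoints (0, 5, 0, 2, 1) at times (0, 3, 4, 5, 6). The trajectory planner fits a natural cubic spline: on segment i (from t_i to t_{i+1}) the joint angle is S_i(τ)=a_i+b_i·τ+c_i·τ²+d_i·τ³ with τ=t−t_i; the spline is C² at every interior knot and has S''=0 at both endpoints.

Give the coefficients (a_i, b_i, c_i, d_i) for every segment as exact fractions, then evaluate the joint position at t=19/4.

  seg 0: a=0 b=1759/348 c=0 d=-131/348
  seg 1: a=5 b=-889/174 c=-393/116 d=1217/348
  seg 2: a=0 b=-485/348 c=206/29 d=-1291/348
  seg 3: a=2 b=293/174 c=-467/116 d=467/348
S(19/4) = 10285/7424

Δ: Δ0=5/3, Δ1=-5, Δ2=2, Δ3=-1
row 1: diag=8, rhs=-40; c'=1/8, d'=-5
row 2: denom=4−1·1/8=31/8; d'=(42−1·-5)/(31/8)=376/31
row 3: denom=4−1·8/31=116/31; d'=(-18−1·376/31)/(116/31)=-467/58
back: M3=-467/58
back: M2=376/31−8/31·-467/58=412/29
back: M1=-5−1/8·412/29=-393/58
M: M0=0, M1=-393/58, M2=412/29, M3=-467/58, M4=0
seg 0: a=0, c=M0/2=0, d=(M1−M0)/(6·3)=-131/348, b=Δ0−h0·(2M0+M1)/6=1759/348
seg 1: a=5, c=M1/2=-393/116, d=(M2−M1)/(6·1)=1217/348, b=Δ1−h1·(2M1+M2)/6=-889/174
seg 2: a=0, c=M2/2=206/29, d=(M3−M2)/(6·1)=-1291/348, b=Δ2−h2·(2M2+M3)/6=-485/348
seg 3: a=2, c=M3/2=-467/116, d=(M4−M3)/(6·1)=467/348, b=Δ3−h3·(2M3+M4)/6=293/174
t_q=19/4 → seg 2, τ=3/4; S=0+-485/348·τ+206/29·τ²+-1291/348·τ³=10285/7424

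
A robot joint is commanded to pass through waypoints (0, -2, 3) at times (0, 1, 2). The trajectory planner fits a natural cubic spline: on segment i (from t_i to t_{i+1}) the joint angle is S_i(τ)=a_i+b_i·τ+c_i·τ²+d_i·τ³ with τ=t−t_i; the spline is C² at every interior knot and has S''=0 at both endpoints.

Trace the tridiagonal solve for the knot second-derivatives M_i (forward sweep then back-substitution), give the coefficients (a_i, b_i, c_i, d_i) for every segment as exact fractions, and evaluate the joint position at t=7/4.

  seg 0: a=0 b=-15/4 c=0 d=7/4
  seg 1: a=-2 b=3/2 c=21/4 d=-7/4
S(7/4) = 343/256

Δ: Δ0=-2, Δ1=5
row 1: diag=4, rhs=42; c'=1/4, d'=21/2
back: M1=21/2
M: M0=0, M1=21/2, M2=0
seg 0: a=0, c=M0/2=0, d=(M1−M0)/(6·1)=7/4, b=Δ0−h0·(2M0+M1)/6=-15/4
seg 1: a=-2, c=M1/2=21/4, d=(M2−M1)/(6·1)=-7/4, b=Δ1−h1·(2M1+M2)/6=3/2
t_q=7/4 → seg 1, τ=3/4; S=-2+3/2·τ+21/4·τ²+-7/4·τ³=343/256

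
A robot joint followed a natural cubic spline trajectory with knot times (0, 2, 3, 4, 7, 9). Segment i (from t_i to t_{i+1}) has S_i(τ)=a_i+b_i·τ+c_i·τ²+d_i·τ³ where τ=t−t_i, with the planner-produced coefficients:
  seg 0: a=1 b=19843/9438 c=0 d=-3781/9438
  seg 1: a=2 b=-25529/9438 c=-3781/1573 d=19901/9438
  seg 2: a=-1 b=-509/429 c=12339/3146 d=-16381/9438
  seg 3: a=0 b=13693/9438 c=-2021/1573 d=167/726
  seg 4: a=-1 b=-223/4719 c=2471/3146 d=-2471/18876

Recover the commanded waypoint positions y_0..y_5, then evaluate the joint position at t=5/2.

y_0 = S_0(0) = a_0 = 1
y_1 = S_1(0) = a_1 = 2
y_2 = S_2(0) = a_2 = -1
y_3 = S_3(0) = a_3 = 0
y_4 = S_4(0) = a_4 = -1
y_5 = S_4(2) = 1
t_q=5/2 is in segment 1 (τ=1/2); S_1(τ)=7807/25168

y_0=1 y_1=2 y_2=-1 y_3=0 y_4=-1 y_5=1
S(5/2) = 7807/25168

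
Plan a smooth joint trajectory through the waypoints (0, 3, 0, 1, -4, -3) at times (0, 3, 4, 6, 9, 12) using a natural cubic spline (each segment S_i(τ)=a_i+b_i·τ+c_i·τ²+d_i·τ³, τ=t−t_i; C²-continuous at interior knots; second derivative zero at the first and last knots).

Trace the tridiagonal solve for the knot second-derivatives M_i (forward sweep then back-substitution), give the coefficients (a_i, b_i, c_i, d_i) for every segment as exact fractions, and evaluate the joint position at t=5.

Δ: Δ0=1, Δ1=-3, Δ2=1/2, Δ3=-5/3, Δ4=1/3
row 1: diag=8, rhs=-24; c'=1/8, d'=-3
row 2: denom=6−1·1/8=47/8; d'=(21−1·-3)/(47/8)=192/47
row 3: denom=10−2·16/47=438/47; d'=(-13−2·192/47)/(438/47)=-995/438
row 4: denom=12−3·47/146=1611/146; d'=(12−3·-995/438)/(1611/146)=2747/1611
back: M4=2747/1611
back: M3=-995/438−47/146·2747/1611=-4544/1611
back: M2=192/47−16/47·-4544/1611=8128/1611
back: M1=-3−1/8·8128/1611=-5849/1611
M: M0=0, M1=-5849/1611, M2=8128/1611, M3=-4544/1611, M4=2747/1611, M5=0
seg 0: a=0, c=M0/2=0, d=(M1−M0)/(6·3)=-5849/28998, b=Δ0−h0·(2M0+M1)/6=9071/3222
seg 1: a=3, c=M1/2=-5849/3222, d=(M2−M1)/(6·1)=1553/1074, b=Δ1−h1·(2M1+M2)/6=-4238/1611
seg 2: a=0, c=M2/2=4064/1611, d=(M3−M2)/(6·2)=-352/537, b=Δ2−h2·(2M2+M3)/6=-6197/3222
seg 3: a=1, c=M3/2=-2272/1611, d=(M4−M3)/(6·3)=7291/28998, b=Δ3−h3·(2M3+M4)/6=971/3222
seg 4: a=-4, c=M4/2=2747/3222, d=(M5−M4)/(6·3)=-2747/28998, b=Δ4−h4·(2M4+M5)/6=-2210/1611
t_q=5 → seg 2, τ=1; S=0+-6197/3222·τ+4064/1611·τ²+-352/537·τ³=-181/3222

  seg 0: a=0 b=9071/3222 c=0 d=-5849/28998
  seg 1: a=3 b=-4238/1611 c=-5849/3222 d=1553/1074
  seg 2: a=0 b=-6197/3222 c=4064/1611 d=-352/537
  seg 3: a=1 b=971/3222 c=-2272/1611 d=7291/28998
  seg 4: a=-4 b=-2210/1611 c=2747/3222 d=-2747/28998
S(5) = -181/3222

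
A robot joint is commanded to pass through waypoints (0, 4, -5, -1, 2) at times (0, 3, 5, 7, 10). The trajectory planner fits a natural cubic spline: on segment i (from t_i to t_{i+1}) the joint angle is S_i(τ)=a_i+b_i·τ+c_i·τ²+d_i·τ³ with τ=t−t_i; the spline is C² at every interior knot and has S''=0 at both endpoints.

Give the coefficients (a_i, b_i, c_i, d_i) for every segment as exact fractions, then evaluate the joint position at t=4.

  seg 0: a=0 b=673/180 c=0 d=-433/1620
  seg 1: a=4 b=-313/90 c=-433/180 d=341/360
  seg 2: a=-5 b=-26/15 c=59/18 d=-127/180
  seg 3: a=-1 b=131/45 c=-43/45 d=43/405
S(4) = -337/360

Δ: Δ0=4/3, Δ1=-9/2, Δ2=2, Δ3=1
row 1: diag=10, rhs=-35; c'=1/5, d'=-7/2
row 2: denom=8−2·1/5=38/5; d'=(39−2·-7/2)/(38/5)=115/19
row 3: denom=10−2·5/19=180/19; d'=(-6−2·115/19)/(180/19)=-86/45
back: M3=-86/45
back: M2=115/19−5/19·-86/45=59/9
back: M1=-7/2−1/5·59/9=-433/90
M: M0=0, M1=-433/90, M2=59/9, M3=-86/45, M4=0
seg 0: a=0, c=M0/2=0, d=(M1−M0)/(6·3)=-433/1620, b=Δ0−h0·(2M0+M1)/6=673/180
seg 1: a=4, c=M1/2=-433/180, d=(M2−M1)/(6·2)=341/360, b=Δ1−h1·(2M1+M2)/6=-313/90
seg 2: a=-5, c=M2/2=59/18, d=(M3−M2)/(6·2)=-127/180, b=Δ2−h2·(2M2+M3)/6=-26/15
seg 3: a=-1, c=M3/2=-43/45, d=(M4−M3)/(6·3)=43/405, b=Δ3−h3·(2M3+M4)/6=131/45
t_q=4 → seg 1, τ=1; S=4+-313/90·τ+-433/180·τ²+341/360·τ³=-337/360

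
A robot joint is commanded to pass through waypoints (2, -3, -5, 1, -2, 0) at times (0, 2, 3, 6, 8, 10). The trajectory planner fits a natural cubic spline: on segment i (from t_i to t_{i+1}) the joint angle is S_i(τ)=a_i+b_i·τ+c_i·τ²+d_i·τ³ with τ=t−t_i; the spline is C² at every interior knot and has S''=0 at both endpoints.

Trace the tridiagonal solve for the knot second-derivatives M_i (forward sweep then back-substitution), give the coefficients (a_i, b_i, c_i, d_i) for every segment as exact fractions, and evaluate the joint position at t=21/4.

Δ: Δ0=-5/2, Δ1=-2, Δ2=2, Δ3=-3/2, Δ4=1
row 1: diag=6, rhs=3; c'=1/6, d'=1/2
row 2: denom=8−1·1/6=47/6; d'=(24−1·1/2)/(47/6)=3
row 3: denom=10−3·18/47=416/47; d'=(-21−3·3)/(416/47)=-705/208
row 4: denom=8−2·47/208=785/104; d'=(15−2·-705/208)/(785/104)=453/157
back: M4=453/157
back: M3=-705/208−47/208·453/157=-1269/314
back: M2=3−18/47·-1269/314=714/157
back: M1=1/2−1/6·714/157=-81/314
M: M0=0, M1=-81/314, M2=714/157, M3=-1269/314, M4=453/157, M5=0
seg 0: a=2, c=M0/2=0, d=(M1−M0)/(6·2)=-27/1256, b=Δ0−h0·(2M0+M1)/6=-379/157
seg 1: a=-3, c=M1/2=-81/628, d=(M2−M1)/(6·1)=503/628, b=Δ1−h1·(2M1+M2)/6=-839/314
seg 2: a=-5, c=M2/2=357/157, d=(M3−M2)/(6·3)=-899/1884, b=Δ2−h2·(2M2+M3)/6=-331/628
seg 3: a=1, c=M3/2=-1269/628, d=(M4−M3)/(6·2)=725/1256, b=Δ3−h3·(2M3+M4)/6=73/314
seg 4: a=-2, c=M4/2=453/314, d=(M5−M4)/(6·2)=-151/628, b=Δ4−h4·(2M4+M5)/6=-145/157
t_q=21/4 → seg 2, τ=9/4; S=-5+-331/628·τ+357/157·τ²+-899/1884·τ³=-4409/40192

  seg 0: a=2 b=-379/157 c=0 d=-27/1256
  seg 1: a=-3 b=-839/314 c=-81/628 d=503/628
  seg 2: a=-5 b=-331/628 c=357/157 d=-899/1884
  seg 3: a=1 b=73/314 c=-1269/628 d=725/1256
  seg 4: a=-2 b=-145/157 c=453/314 d=-151/628
S(21/4) = -4409/40192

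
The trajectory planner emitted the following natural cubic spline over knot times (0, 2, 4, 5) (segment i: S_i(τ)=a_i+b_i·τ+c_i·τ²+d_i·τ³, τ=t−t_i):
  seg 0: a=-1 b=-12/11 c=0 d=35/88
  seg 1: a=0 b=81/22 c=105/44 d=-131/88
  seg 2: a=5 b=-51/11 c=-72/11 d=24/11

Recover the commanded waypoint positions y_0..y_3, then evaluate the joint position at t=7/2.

y_0 = S_0(0) = a_0 = -1
y_1 = S_1(0) = a_1 = 0
y_2 = S_2(0) = a_2 = 5
y_3 = S_2(1) = -4
t_q=7/2 is in segment 1 (τ=3/2); S_1(τ)=4131/704

y_0=-1 y_1=0 y_2=5 y_3=-4
S(7/2) = 4131/704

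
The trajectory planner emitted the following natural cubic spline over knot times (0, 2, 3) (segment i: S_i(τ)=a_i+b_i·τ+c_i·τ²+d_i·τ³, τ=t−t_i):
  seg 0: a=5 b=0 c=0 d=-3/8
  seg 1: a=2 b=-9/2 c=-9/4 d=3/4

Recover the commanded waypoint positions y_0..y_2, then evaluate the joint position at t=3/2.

y_0=5 y_1=2 y_2=-4
S(3/2) = 239/64

y_0 = S_0(0) = a_0 = 5
y_1 = S_1(0) = a_1 = 2
y_2 = S_1(1) = -4
t_q=3/2 is in segment 0 (τ=3/2); S_0(τ)=239/64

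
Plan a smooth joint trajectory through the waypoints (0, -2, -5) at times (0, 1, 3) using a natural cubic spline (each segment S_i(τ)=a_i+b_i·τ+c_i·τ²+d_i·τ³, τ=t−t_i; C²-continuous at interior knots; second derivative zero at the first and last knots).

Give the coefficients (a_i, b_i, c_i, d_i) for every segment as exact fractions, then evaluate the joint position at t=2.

Δ: Δ0=-2, Δ1=-3/2
row 1: diag=6, rhs=3; c'=1/3, d'=1/2
back: M1=1/2
M: M0=0, M1=1/2, M2=0
seg 0: a=0, c=M0/2=0, d=(M1−M0)/(6·1)=1/12, b=Δ0−h0·(2M0+M1)/6=-25/12
seg 1: a=-2, c=M1/2=1/4, d=(M2−M1)/(6·2)=-1/24, b=Δ1−h1·(2M1+M2)/6=-11/6
t_q=2 → seg 1, τ=1; S=-2+-11/6·τ+1/4·τ²+-1/24·τ³=-29/8

  seg 0: a=0 b=-25/12 c=0 d=1/12
  seg 1: a=-2 b=-11/6 c=1/4 d=-1/24
S(2) = -29/8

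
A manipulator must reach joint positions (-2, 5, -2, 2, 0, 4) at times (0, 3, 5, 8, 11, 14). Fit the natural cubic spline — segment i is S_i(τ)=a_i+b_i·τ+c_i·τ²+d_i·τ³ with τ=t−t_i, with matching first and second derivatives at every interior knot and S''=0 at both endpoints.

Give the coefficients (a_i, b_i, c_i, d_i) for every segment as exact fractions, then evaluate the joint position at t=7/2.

Δ: Δ0=7/3, Δ1=-7/2, Δ2=4/3, Δ3=-2/3, Δ4=4/3
row 1: diag=10, rhs=-35; c'=1/5, d'=-7/2
row 2: denom=10−2·1/5=48/5; d'=(29−2·-7/2)/(48/5)=15/4
row 3: denom=12−3·5/16=177/16; d'=(-12−3·15/4)/(177/16)=-124/59
row 4: denom=12−3·16/59=660/59; d'=(12−3·-124/59)/(660/59)=18/11
back: M4=18/11
back: M3=-124/59−16/59·18/11=-28/11
back: M2=15/4−5/16·-28/11=50/11
back: M1=-7/2−1/5·50/11=-97/22
M: M0=0, M1=-97/22, M2=50/11, M3=-28/11, M4=18/11, M5=0
seg 0: a=-2, c=M0/2=0, d=(M1−M0)/(6·3)=-97/396, b=Δ0−h0·(2M0+M1)/6=599/132
seg 1: a=5, c=M1/2=-97/44, d=(M2−M1)/(6·2)=197/264, b=Δ1−h1·(2M1+M2)/6=-137/66
seg 2: a=-2, c=M2/2=25/11, d=(M3−M2)/(6·3)=-13/33, b=Δ2−h2·(2M2+M3)/6=-64/33
seg 3: a=2, c=M3/2=-14/11, d=(M4−M3)/(6·3)=23/99, b=Δ3−h3·(2M3+M4)/6=35/33
seg 4: a=0, c=M4/2=9/11, d=(M5−M4)/(6·3)=-1/11, b=Δ4−h4·(2M4+M5)/6=-10/33
t_q=7/2 → seg 1, τ=1/2; S=5+-137/66·τ+-97/44·τ²+197/264·τ³=2467/704

  seg 0: a=-2 b=599/132 c=0 d=-97/396
  seg 1: a=5 b=-137/66 c=-97/44 d=197/264
  seg 2: a=-2 b=-64/33 c=25/11 d=-13/33
  seg 3: a=2 b=35/33 c=-14/11 d=23/99
  seg 4: a=0 b=-10/33 c=9/11 d=-1/11
S(7/2) = 2467/704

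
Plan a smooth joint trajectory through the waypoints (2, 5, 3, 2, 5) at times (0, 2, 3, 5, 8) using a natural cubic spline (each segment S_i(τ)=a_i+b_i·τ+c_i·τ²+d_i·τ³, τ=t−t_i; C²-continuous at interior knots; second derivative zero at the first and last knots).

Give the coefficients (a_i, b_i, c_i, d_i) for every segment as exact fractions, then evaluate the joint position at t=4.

Δ: Δ0=3/2, Δ1=-2, Δ2=-1/2, Δ3=1
row 1: diag=6, rhs=-21; c'=1/6, d'=-7/2
row 2: denom=6−1·1/6=35/6; d'=(9−1·-7/2)/(35/6)=15/7
row 3: denom=10−2·12/35=326/35; d'=(9−2·15/7)/(326/35)=165/326
back: M3=165/326
back: M2=15/7−12/35·165/326=321/163
back: M1=-7/2−1/6·321/163=-624/163
M: M0=0, M1=-624/163, M2=321/163, M3=165/326, M4=0
seg 0: a=2, c=M0/2=0, d=(M1−M0)/(6·2)=-52/163, b=Δ0−h0·(2M0+M1)/6=905/326
seg 1: a=5, c=M1/2=-312/163, d=(M2−M1)/(6·1)=315/326, b=Δ1−h1·(2M1+M2)/6=-343/326
seg 2: a=3, c=M2/2=321/326, d=(M3−M2)/(6·2)=-159/1304, b=Δ2−h2·(2M2+M3)/6=-323/163
seg 3: a=2, c=M3/2=165/652, d=(M4−M3)/(6·3)=-55/1956, b=Δ3−h3·(2M3+M4)/6=161/326
t_q=4 → seg 2, τ=1; S=3+-323/163·τ+321/326·τ²+-159/1304·τ³=2453/1304

  seg 0: a=2 b=905/326 c=0 d=-52/163
  seg 1: a=5 b=-343/326 c=-312/163 d=315/326
  seg 2: a=3 b=-323/163 c=321/326 d=-159/1304
  seg 3: a=2 b=161/326 c=165/652 d=-55/1956
S(4) = 2453/1304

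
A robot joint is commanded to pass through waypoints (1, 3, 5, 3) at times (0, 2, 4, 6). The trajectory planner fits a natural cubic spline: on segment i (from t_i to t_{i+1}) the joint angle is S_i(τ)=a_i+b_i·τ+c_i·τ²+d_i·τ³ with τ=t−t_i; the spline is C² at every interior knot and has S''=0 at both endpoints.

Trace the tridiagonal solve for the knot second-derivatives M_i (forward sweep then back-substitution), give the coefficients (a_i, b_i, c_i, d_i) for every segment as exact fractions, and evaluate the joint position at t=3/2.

Δ: Δ0=1, Δ1=1, Δ2=-1
row 1: diag=8, rhs=0; c'=1/4, d'=0
row 2: denom=8−2·1/4=15/2; d'=(-12−2·0)/(15/2)=-8/5
back: M2=-8/5
back: M1=0−1/4·-8/5=2/5
M: M0=0, M1=2/5, M2=-8/5, M3=0
seg 0: a=1, c=M0/2=0, d=(M1−M0)/(6·2)=1/30, b=Δ0−h0·(2M0+M1)/6=13/15
seg 1: a=3, c=M1/2=1/5, d=(M2−M1)/(6·2)=-1/6, b=Δ1−h1·(2M1+M2)/6=19/15
seg 2: a=5, c=M2/2=-4/5, d=(M3−M2)/(6·2)=2/15, b=Δ2−h2·(2M2+M3)/6=1/15
t_q=3/2 → seg 0, τ=3/2; S=1+13/15·τ+0·τ²+1/30·τ³=193/80

  seg 0: a=1 b=13/15 c=0 d=1/30
  seg 1: a=3 b=19/15 c=1/5 d=-1/6
  seg 2: a=5 b=1/15 c=-4/5 d=2/15
S(3/2) = 193/80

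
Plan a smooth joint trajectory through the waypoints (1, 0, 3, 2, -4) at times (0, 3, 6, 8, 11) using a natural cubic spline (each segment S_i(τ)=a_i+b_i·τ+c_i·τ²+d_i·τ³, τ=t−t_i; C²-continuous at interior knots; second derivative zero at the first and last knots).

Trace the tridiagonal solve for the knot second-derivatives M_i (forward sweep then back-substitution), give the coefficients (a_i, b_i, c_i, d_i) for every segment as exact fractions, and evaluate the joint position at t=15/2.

  seg 0: a=1 b=-47/59 c=0 d=82/1593
  seg 1: a=0 b=35/59 c=82/177 d=-58/531
  seg 2: a=3 b=25/59 c=-92/177 d=41/1416
  seg 3: a=2 b=-463/354 c=-245/708 d=245/6372
S(15/2) = 9681/3776

Δ: Δ0=-1/3, Δ1=1, Δ2=-1/2, Δ3=-2
row 1: diag=12, rhs=8; c'=1/4, d'=2/3
row 2: denom=10−3·1/4=37/4; d'=(-9−3·2/3)/(37/4)=-44/37
row 3: denom=10−2·8/37=354/37; d'=(-9−2·-44/37)/(354/37)=-245/354
back: M3=-245/354
back: M2=-44/37−8/37·-245/354=-184/177
back: M1=2/3−1/4·-184/177=164/177
M: M0=0, M1=164/177, M2=-184/177, M3=-245/354, M4=0
seg 0: a=1, c=M0/2=0, d=(M1−M0)/(6·3)=82/1593, b=Δ0−h0·(2M0+M1)/6=-47/59
seg 1: a=0, c=M1/2=82/177, d=(M2−M1)/(6·3)=-58/531, b=Δ1−h1·(2M1+M2)/6=35/59
seg 2: a=3, c=M2/2=-92/177, d=(M3−M2)/(6·2)=41/1416, b=Δ2−h2·(2M2+M3)/6=25/59
seg 3: a=2, c=M3/2=-245/708, d=(M4−M3)/(6·3)=245/6372, b=Δ3−h3·(2M3+M4)/6=-463/354
t_q=15/2 → seg 2, τ=3/2; S=3+25/59·τ+-92/177·τ²+41/1416·τ³=9681/3776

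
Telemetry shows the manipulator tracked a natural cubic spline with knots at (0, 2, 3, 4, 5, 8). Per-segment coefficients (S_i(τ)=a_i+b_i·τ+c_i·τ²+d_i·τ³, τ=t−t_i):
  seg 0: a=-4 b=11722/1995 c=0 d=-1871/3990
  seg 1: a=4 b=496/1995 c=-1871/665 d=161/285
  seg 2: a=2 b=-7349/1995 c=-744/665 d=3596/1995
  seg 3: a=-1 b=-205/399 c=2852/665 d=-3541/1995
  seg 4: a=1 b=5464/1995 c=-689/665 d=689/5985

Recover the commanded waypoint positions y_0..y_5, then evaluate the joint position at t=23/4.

y_0=-4 y_1=4 y_2=2 y_3=-1 y_4=1 y_5=3
S(23/4) = 15321/6080

y_0 = S_0(0) = a_0 = -4
y_1 = S_1(0) = a_1 = 4
y_2 = S_2(0) = a_2 = 2
y_3 = S_3(0) = a_3 = -1
y_4 = S_4(0) = a_4 = 1
y_5 = S_4(3) = 3
t_q=23/4 is in segment 4 (τ=3/4); S_4(τ)=15321/6080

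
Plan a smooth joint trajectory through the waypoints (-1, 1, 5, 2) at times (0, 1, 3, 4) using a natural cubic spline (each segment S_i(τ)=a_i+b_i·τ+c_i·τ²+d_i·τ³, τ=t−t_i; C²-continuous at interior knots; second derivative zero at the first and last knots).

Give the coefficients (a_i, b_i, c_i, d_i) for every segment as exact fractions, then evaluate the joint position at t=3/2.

Δ: Δ0=2, Δ1=2, Δ2=-3
row 1: diag=6, rhs=0; c'=1/3, d'=0
row 2: denom=6−2·1/3=16/3; d'=(-30−2·0)/(16/3)=-45/8
back: M2=-45/8
back: M1=0−1/3·-45/8=15/8
M: M0=0, M1=15/8, M2=-45/8, M3=0
seg 0: a=-1, c=M0/2=0, d=(M1−M0)/(6·1)=5/16, b=Δ0−h0·(2M0+M1)/6=27/16
seg 1: a=1, c=M1/2=15/16, d=(M2−M1)/(6·2)=-5/8, b=Δ1−h1·(2M1+M2)/6=21/8
seg 2: a=5, c=M2/2=-45/16, d=(M3−M2)/(6·1)=15/16, b=Δ2−h2·(2M2+M3)/6=-9/8
t_q=3/2 → seg 1, τ=1/2; S=1+21/8·τ+15/16·τ²+-5/8·τ³=79/32

  seg 0: a=-1 b=27/16 c=0 d=5/16
  seg 1: a=1 b=21/8 c=15/16 d=-5/8
  seg 2: a=5 b=-9/8 c=-45/16 d=15/16
S(3/2) = 79/32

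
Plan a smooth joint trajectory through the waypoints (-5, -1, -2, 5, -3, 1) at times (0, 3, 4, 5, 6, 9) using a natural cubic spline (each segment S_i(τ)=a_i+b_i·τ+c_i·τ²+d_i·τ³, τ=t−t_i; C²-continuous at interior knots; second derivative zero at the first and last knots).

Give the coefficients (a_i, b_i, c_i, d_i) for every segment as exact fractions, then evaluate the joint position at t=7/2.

  seg 0: a=-5 b=3140/897 c=0 d=-72/299
  seg 1: a=-1 b=-2692/897 c=-648/299 d=3739/897
  seg 2: a=-2 b=4637/897 c=3091/299 d=-587/69
  seg 3: a=5 b=290/897 c=-4540/299 d=6154/897
  seg 4: a=-3 b=-8488/897 c=1614/299 d=-538/897
S(7/2) = -6031/2392

Δ: Δ0=4/3, Δ1=-1, Δ2=7, Δ3=-8, Δ4=4/3
row 1: diag=8, rhs=-14; c'=1/8, d'=-7/4
row 2: denom=4−1·1/8=31/8; d'=(48−1·-7/4)/(31/8)=398/31
row 3: denom=4−1·8/31=116/31; d'=(-90−1·398/31)/(116/31)=-797/29
row 4: denom=8−1·31/116=897/116; d'=(56−1·-797/29)/(897/116)=3228/299
back: M4=3228/299
back: M3=-797/29−31/116·3228/299=-9080/299
back: M2=398/31−8/31·-9080/299=6182/299
back: M1=-7/4−1/8·6182/299=-1296/299
M: M0=0, M1=-1296/299, M2=6182/299, M3=-9080/299, M4=3228/299, M5=0
seg 0: a=-5, c=M0/2=0, d=(M1−M0)/(6·3)=-72/299, b=Δ0−h0·(2M0+M1)/6=3140/897
seg 1: a=-1, c=M1/2=-648/299, d=(M2−M1)/(6·1)=3739/897, b=Δ1−h1·(2M1+M2)/6=-2692/897
seg 2: a=-2, c=M2/2=3091/299, d=(M3−M2)/(6·1)=-587/69, b=Δ2−h2·(2M2+M3)/6=4637/897
seg 3: a=5, c=M3/2=-4540/299, d=(M4−M3)/(6·1)=6154/897, b=Δ3−h3·(2M3+M4)/6=290/897
seg 4: a=-3, c=M4/2=1614/299, d=(M5−M4)/(6·3)=-538/897, b=Δ4−h4·(2M4+M5)/6=-8488/897
t_q=7/2 → seg 1, τ=1/2; S=-1+-2692/897·τ+-648/299·τ²+3739/897·τ³=-6031/2392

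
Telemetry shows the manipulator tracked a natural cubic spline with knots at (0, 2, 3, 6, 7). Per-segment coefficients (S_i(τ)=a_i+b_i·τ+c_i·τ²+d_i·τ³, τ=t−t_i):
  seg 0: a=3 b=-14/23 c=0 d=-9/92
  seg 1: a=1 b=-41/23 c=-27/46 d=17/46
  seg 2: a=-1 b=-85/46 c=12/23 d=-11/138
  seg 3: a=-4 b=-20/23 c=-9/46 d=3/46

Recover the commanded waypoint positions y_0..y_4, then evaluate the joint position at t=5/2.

y_0=3 y_1=1 y_2=-1 y_3=-4 y_4=-5
S(5/2) = 3/368

y_0 = S_0(0) = a_0 = 3
y_1 = S_1(0) = a_1 = 1
y_2 = S_2(0) = a_2 = -1
y_3 = S_3(0) = a_3 = -4
y_4 = S_3(1) = -5
t_q=5/2 is in segment 1 (τ=1/2); S_1(τ)=3/368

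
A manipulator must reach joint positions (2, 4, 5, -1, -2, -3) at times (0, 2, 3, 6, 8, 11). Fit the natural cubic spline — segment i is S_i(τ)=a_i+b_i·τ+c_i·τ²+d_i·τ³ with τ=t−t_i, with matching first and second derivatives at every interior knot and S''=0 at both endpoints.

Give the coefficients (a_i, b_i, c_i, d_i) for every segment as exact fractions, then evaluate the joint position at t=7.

  seg 0: a=2 b=827/993 c=0 d=83/1986
  seg 1: a=4 b=1325/993 c=83/331 d=-581/993
  seg 2: a=5 b=80/993 c=-498/331 d=2416/8937
  seg 3: a=-1 b=-1636/993 c=922/993 d=-1409/7944
  seg 4: a=-2 b=-41/662 c=-539/3972 d=539/35748
S(7) = -15065/7944

Δ: Δ0=1, Δ1=1, Δ2=-2, Δ3=-1/2, Δ4=-1/3
row 1: diag=6, rhs=0; c'=1/6, d'=0
row 2: denom=8−1·1/6=47/6; d'=(-18−1·0)/(47/6)=-108/47
row 3: denom=10−3·18/47=416/47; d'=(9−3·-108/47)/(416/47)=747/416
row 4: denom=10−2·47/208=993/104; d'=(1−2·747/416)/(993/104)=-539/1986
back: M4=-539/1986
back: M3=747/416−47/208·-539/1986=1844/993
back: M2=-108/47−18/47·1844/993=-996/331
back: M1=0−1/6·-996/331=166/331
M: M0=0, M1=166/331, M2=-996/331, M3=1844/993, M4=-539/1986, M5=0
seg 0: a=2, c=M0/2=0, d=(M1−M0)/(6·2)=83/1986, b=Δ0−h0·(2M0+M1)/6=827/993
seg 1: a=4, c=M1/2=83/331, d=(M2−M1)/(6·1)=-581/993, b=Δ1−h1·(2M1+M2)/6=1325/993
seg 2: a=5, c=M2/2=-498/331, d=(M3−M2)/(6·3)=2416/8937, b=Δ2−h2·(2M2+M3)/6=80/993
seg 3: a=-1, c=M3/2=922/993, d=(M4−M3)/(6·2)=-1409/7944, b=Δ3−h3·(2M3+M4)/6=-1636/993
seg 4: a=-2, c=M4/2=-539/3972, d=(M5−M4)/(6·3)=539/35748, b=Δ4−h4·(2M4+M5)/6=-41/662
t_q=7 → seg 3, τ=1; S=-1+-1636/993·τ+922/993·τ²+-1409/7944·τ³=-15065/7944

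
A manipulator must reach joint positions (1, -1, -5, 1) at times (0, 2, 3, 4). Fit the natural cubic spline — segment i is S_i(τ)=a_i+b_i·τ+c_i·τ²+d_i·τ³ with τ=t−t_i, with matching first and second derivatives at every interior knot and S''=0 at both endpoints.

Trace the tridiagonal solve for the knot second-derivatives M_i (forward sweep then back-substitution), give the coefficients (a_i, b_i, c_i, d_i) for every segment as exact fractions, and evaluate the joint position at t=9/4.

Δ: Δ0=-1, Δ1=-4, Δ2=6
row 1: diag=6, rhs=-18; c'=1/6, d'=-3
row 2: denom=4−1·1/6=23/6; d'=(60−1·-3)/(23/6)=378/23
back: M2=378/23
back: M1=-3−1/6·378/23=-132/23
M: M0=0, M1=-132/23, M2=378/23, M3=0
seg 0: a=1, c=M0/2=0, d=(M1−M0)/(6·2)=-11/23, b=Δ0−h0·(2M0+M1)/6=21/23
seg 1: a=-1, c=M1/2=-66/23, d=(M2−M1)/(6·1)=85/23, b=Δ1−h1·(2M1+M2)/6=-111/23
seg 2: a=-5, c=M2/2=189/23, d=(M3−M2)/(6·1)=-63/23, b=Δ2−h2·(2M2+M3)/6=12/23
t_q=9/4 → seg 1, τ=1/4; S=-1+-111/23·τ+-66/23·τ²+85/23·τ³=-149/64

  seg 0: a=1 b=21/23 c=0 d=-11/23
  seg 1: a=-1 b=-111/23 c=-66/23 d=85/23
  seg 2: a=-5 b=12/23 c=189/23 d=-63/23
S(9/4) = -149/64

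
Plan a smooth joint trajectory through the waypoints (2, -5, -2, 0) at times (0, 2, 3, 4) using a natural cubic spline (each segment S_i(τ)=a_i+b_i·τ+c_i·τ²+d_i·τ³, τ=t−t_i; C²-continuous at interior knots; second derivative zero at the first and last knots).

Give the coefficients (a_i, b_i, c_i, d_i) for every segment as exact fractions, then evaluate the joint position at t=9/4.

  seg 0: a=2 b=-269/46 c=0 d=27/46
  seg 1: a=-5 b=55/46 c=81/23 d=-79/46
  seg 2: a=-2 b=71/23 c=-75/46 d=25/46
S(9/4) = -577/128

Δ: Δ0=-7/2, Δ1=3, Δ2=2
row 1: diag=6, rhs=39; c'=1/6, d'=13/2
row 2: denom=4−1·1/6=23/6; d'=(-6−1·13/2)/(23/6)=-75/23
back: M2=-75/23
back: M1=13/2−1/6·-75/23=162/23
M: M0=0, M1=162/23, M2=-75/23, M3=0
seg 0: a=2, c=M0/2=0, d=(M1−M0)/(6·2)=27/46, b=Δ0−h0·(2M0+M1)/6=-269/46
seg 1: a=-5, c=M1/2=81/23, d=(M2−M1)/(6·1)=-79/46, b=Δ1−h1·(2M1+M2)/6=55/46
seg 2: a=-2, c=M2/2=-75/46, d=(M3−M2)/(6·1)=25/46, b=Δ2−h2·(2M2+M3)/6=71/23
t_q=9/4 → seg 1, τ=1/4; S=-5+55/46·τ+81/23·τ²+-79/46·τ³=-577/128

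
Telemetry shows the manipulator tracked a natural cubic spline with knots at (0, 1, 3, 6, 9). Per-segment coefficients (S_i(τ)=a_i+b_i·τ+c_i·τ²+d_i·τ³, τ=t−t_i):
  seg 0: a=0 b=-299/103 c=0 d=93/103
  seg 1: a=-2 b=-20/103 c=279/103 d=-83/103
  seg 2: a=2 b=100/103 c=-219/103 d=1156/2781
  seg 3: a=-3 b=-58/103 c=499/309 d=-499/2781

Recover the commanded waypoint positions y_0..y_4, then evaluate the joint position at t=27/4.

y_0 = S_0(0) = a_0 = 0
y_1 = S_1(0) = a_1 = -2
y_2 = S_2(0) = a_2 = 2
y_3 = S_3(0) = a_3 = -3
y_4 = S_3(3) = 5
t_q=27/4 is in segment 3 (τ=3/4); S_3(τ)=-17071/6592

y_0=0 y_1=-2 y_2=2 y_3=-3 y_4=5
S(27/4) = -17071/6592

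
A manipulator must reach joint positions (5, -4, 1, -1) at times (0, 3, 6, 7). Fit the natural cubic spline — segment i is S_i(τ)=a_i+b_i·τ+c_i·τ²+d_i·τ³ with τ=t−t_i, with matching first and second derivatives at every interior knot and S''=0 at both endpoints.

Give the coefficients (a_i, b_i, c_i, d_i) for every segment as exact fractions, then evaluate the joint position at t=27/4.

  seg 0: a=5 b=-14/3 c=0 d=5/27
  seg 1: a=-4 b=1/3 c=5/3 d=-11/27
  seg 2: a=1 b=-2/3 c=-2 d=2/3
S(27/4) = -11/32

Δ: Δ0=-3, Δ1=5/3, Δ2=-2
row 1: diag=12, rhs=28; c'=1/4, d'=7/3
row 2: denom=8−3·1/4=29/4; d'=(-22−3·7/3)/(29/4)=-4
back: M2=-4
back: M1=7/3−1/4·-4=10/3
M: M0=0, M1=10/3, M2=-4, M3=0
seg 0: a=5, c=M0/2=0, d=(M1−M0)/(6·3)=5/27, b=Δ0−h0·(2M0+M1)/6=-14/3
seg 1: a=-4, c=M1/2=5/3, d=(M2−M1)/(6·3)=-11/27, b=Δ1−h1·(2M1+M2)/6=1/3
seg 2: a=1, c=M2/2=-2, d=(M3−M2)/(6·1)=2/3, b=Δ2−h2·(2M2+M3)/6=-2/3
t_q=27/4 → seg 2, τ=3/4; S=1+-2/3·τ+-2·τ²+2/3·τ³=-11/32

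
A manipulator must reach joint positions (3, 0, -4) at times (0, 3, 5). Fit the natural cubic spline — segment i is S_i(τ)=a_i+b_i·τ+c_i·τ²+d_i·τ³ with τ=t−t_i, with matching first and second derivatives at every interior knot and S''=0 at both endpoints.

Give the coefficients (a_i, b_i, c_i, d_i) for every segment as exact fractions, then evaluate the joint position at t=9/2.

  seg 0: a=3 b=-7/10 c=0 d=-1/30
  seg 1: a=0 b=-8/5 c=-3/10 d=1/20
S(9/2) = -93/32

Δ: Δ0=-1, Δ1=-2
row 1: diag=10, rhs=-6; c'=1/5, d'=-3/5
back: M1=-3/5
M: M0=0, M1=-3/5, M2=0
seg 0: a=3, c=M0/2=0, d=(M1−M0)/(6·3)=-1/30, b=Δ0−h0·(2M0+M1)/6=-7/10
seg 1: a=0, c=M1/2=-3/10, d=(M2−M1)/(6·2)=1/20, b=Δ1−h1·(2M1+M2)/6=-8/5
t_q=9/2 → seg 1, τ=3/2; S=0+-8/5·τ+-3/10·τ²+1/20·τ³=-93/32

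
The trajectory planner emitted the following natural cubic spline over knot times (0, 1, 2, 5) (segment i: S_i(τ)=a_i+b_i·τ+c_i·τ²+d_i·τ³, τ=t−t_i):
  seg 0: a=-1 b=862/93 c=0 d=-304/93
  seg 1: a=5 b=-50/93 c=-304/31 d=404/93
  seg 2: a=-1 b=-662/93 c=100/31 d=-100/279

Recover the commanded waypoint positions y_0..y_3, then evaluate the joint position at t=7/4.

y_0 = S_0(0) = a_0 = -1
y_1 = S_1(0) = a_1 = 5
y_2 = S_2(0) = a_2 = -1
y_3 = S_2(3) = -3
t_q=7/4 is in segment 1 (τ=3/4); S_1(τ)=453/496

y_0=-1 y_1=5 y_2=-1 y_3=-3
S(7/4) = 453/496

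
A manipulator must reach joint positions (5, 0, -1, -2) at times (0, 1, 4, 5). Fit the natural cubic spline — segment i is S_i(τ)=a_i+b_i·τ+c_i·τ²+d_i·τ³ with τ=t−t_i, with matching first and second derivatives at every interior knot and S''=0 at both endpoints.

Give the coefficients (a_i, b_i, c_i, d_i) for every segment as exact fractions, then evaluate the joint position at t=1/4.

Δ: Δ0=-5, Δ1=-1/3, Δ2=-1
row 1: diag=8, rhs=28; c'=3/8, d'=7/2
row 2: denom=8−3·3/8=55/8; d'=(-4−3·7/2)/(55/8)=-116/55
back: M2=-116/55
back: M1=7/2−3/8·-116/55=236/55
M: M0=0, M1=236/55, M2=-116/55, M3=0
seg 0: a=5, c=M0/2=0, d=(M1−M0)/(6·1)=118/165, b=Δ0−h0·(2M0+M1)/6=-943/165
seg 1: a=0, c=M1/2=118/55, d=(M2−M1)/(6·3)=-16/45, b=Δ1−h1·(2M1+M2)/6=-589/165
seg 2: a=-1, c=M2/2=-58/55, d=(M3−M2)/(6·1)=58/165, b=Δ2−h2·(2M2+M3)/6=-49/165
t_q=1/4 → seg 0, τ=1/4; S=5+-943/165·τ+0·τ²+118/165·τ³=1261/352

  seg 0: a=5 b=-943/165 c=0 d=118/165
  seg 1: a=0 b=-589/165 c=118/55 d=-16/45
  seg 2: a=-1 b=-49/165 c=-58/55 d=58/165
S(1/4) = 1261/352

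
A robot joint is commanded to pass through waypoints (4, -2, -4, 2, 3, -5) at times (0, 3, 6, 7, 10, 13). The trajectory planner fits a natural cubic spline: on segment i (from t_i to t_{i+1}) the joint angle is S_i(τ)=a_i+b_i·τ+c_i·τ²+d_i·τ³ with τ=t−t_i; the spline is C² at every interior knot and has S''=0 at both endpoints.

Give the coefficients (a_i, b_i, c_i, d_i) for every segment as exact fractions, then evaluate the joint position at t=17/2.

Δ: Δ0=-2, Δ1=-2/3, Δ2=6, Δ3=1/3, Δ4=-8/3
row 1: diag=12, rhs=8; c'=1/4, d'=2/3
row 2: denom=8−3·1/4=29/4; d'=(40−3·2/3)/(29/4)=152/29
row 3: denom=8−1·4/29=228/29; d'=(-34−1·152/29)/(228/29)=-569/114
row 4: denom=12−3·29/76=825/76; d'=(-18−3·-569/114)/(825/76)=-46/165
back: M4=-46/165
back: M3=-569/114−29/76·-46/165=-806/165
back: M2=152/29−4/29·-806/165=976/165
back: M1=2/3−1/4·976/165=-134/165
M: M0=0, M1=-134/165, M2=976/165, M3=-806/165, M4=-46/165, M5=0
seg 0: a=4, c=M0/2=0, d=(M1−M0)/(6·3)=-67/1485, b=Δ0−h0·(2M0+M1)/6=-263/165
seg 1: a=-2, c=M1/2=-67/165, d=(M2−M1)/(6·3)=37/99, b=Δ1−h1·(2M1+M2)/6=-464/165
seg 2: a=-4, c=M2/2=488/165, d=(M3−M2)/(6·1)=-9/5, b=Δ2−h2·(2M2+M3)/6=799/165
seg 3: a=2, c=M3/2=-403/165, d=(M4−M3)/(6·3)=76/297, b=Δ3−h3·(2M3+M4)/6=884/165
seg 4: a=3, c=M4/2=-23/165, d=(M5−M4)/(6·3)=23/1485, b=Δ4−h4·(2M4+M5)/6=-394/165
t_q=17/2 → seg 3, τ=3/2; S=2+884/165·τ+-403/165·τ²+76/297·τ³=1189/220

  seg 0: a=4 b=-263/165 c=0 d=-67/1485
  seg 1: a=-2 b=-464/165 c=-67/165 d=37/99
  seg 2: a=-4 b=799/165 c=488/165 d=-9/5
  seg 3: a=2 b=884/165 c=-403/165 d=76/297
  seg 4: a=3 b=-394/165 c=-23/165 d=23/1485
S(17/2) = 1189/220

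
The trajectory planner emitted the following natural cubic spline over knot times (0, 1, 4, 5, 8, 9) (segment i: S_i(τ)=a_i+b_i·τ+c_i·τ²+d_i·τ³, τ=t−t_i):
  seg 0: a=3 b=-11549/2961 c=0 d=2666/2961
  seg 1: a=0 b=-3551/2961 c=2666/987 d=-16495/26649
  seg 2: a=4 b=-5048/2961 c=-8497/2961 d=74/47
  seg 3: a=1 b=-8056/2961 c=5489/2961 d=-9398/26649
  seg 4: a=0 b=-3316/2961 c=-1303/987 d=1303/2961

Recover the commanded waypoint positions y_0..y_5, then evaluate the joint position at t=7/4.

y_0=3 y_1=0 y_2=4 y_3=1 y_4=0 y_5=-2
S(7/4) = 7555/21056

y_0 = S_0(0) = a_0 = 3
y_1 = S_1(0) = a_1 = 0
y_2 = S_2(0) = a_2 = 4
y_3 = S_3(0) = a_3 = 1
y_4 = S_4(0) = a_4 = 0
y_5 = S_4(1) = -2
t_q=7/4 is in segment 1 (τ=3/4); S_1(τ)=7555/21056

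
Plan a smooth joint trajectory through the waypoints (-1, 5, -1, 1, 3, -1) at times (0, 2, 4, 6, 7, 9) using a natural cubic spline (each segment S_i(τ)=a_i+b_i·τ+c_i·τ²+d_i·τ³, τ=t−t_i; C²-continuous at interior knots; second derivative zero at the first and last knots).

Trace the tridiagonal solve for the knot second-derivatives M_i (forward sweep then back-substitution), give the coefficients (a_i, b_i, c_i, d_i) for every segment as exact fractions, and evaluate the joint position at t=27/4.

Δ: Δ0=3, Δ1=-3, Δ2=1, Δ3=2, Δ4=-2
row 1: diag=8, rhs=-36; c'=1/4, d'=-9/2
row 2: denom=8−2·1/4=15/2; d'=(24−2·-9/2)/(15/2)=22/5
row 3: denom=6−2·4/15=82/15; d'=(6−2·22/5)/(82/15)=-21/41
row 4: denom=6−1·15/82=477/82; d'=(-24−1·-21/41)/(477/82)=-214/53
back: M4=-214/53
back: M3=-21/41−15/82·-214/53=12/53
back: M2=22/5−4/15·12/53=230/53
back: M1=-9/2−1/4·230/53=-296/53
M: M0=0, M1=-296/53, M2=230/53, M3=12/53, M4=-214/53, M5=0
seg 0: a=-1, c=M0/2=0, d=(M1−M0)/(6·2)=-74/159, b=Δ0−h0·(2M0+M1)/6=773/159
seg 1: a=5, c=M1/2=-148/53, d=(M2−M1)/(6·2)=263/318, b=Δ1−h1·(2M1+M2)/6=-115/159
seg 2: a=-1, c=M2/2=115/53, d=(M3−M2)/(6·2)=-109/318, b=Δ2−h2·(2M2+M3)/6=-313/159
seg 3: a=1, c=M3/2=6/53, d=(M4−M3)/(6·1)=-113/159, b=Δ3−h3·(2M3+M4)/6=413/159
seg 4: a=3, c=M4/2=-107/53, d=(M5−M4)/(6·2)=107/318, b=Δ4−h4·(2M4+M5)/6=110/159
t_q=27/4 → seg 3, τ=3/4; S=1+413/159·τ+6/53·τ²+-113/159·τ³=9199/3392

  seg 0: a=-1 b=773/159 c=0 d=-74/159
  seg 1: a=5 b=-115/159 c=-148/53 d=263/318
  seg 2: a=-1 b=-313/159 c=115/53 d=-109/318
  seg 3: a=1 b=413/159 c=6/53 d=-113/159
  seg 4: a=3 b=110/159 c=-107/53 d=107/318
S(27/4) = 9199/3392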